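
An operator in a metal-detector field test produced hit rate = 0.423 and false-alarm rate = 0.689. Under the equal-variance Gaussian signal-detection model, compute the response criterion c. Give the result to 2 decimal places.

z(H) = -0.1942
z(FA) = 0.4930
c = −½·[z(H) + z(FA)] = −0.5 × (-0.1942 + 0.4930) = -0.1494

c = -0.15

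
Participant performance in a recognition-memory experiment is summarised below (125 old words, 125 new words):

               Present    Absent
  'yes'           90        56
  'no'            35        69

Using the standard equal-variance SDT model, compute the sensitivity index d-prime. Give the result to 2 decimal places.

d-prime = 0.71

H = 90/125 = 0.7200
FA = 56/125 = 0.4480
z(H) = 0.583
z(FA) = -0.131
d' = z(H) − z(FA) = 0.583 − (-0.131) = 0.714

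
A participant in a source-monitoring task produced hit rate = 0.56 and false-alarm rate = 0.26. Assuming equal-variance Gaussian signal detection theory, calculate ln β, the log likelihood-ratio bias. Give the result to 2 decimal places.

ln β = 0.20

z(H) = z(0.56) = 0.151
z(FA) = z(0.26) = -0.643
ln β = −½·[z(H)² − z(FA)²] = −0.5 × (0.023 − 0.413) = 0.195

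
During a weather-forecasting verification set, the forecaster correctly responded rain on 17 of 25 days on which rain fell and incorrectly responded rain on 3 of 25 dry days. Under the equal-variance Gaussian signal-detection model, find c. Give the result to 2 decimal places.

H = 17/25 = 0.6800
FA = 3/25 = 0.1200
Φ⁻¹(0.6800) = 0.4677, Φ⁻¹(0.1200) = -1.1750
c = −½·[z(H) + z(FA)] = −0.5 × (0.4677 + (-1.1750)) = 0.35365
c > 0: the forecaster has a conservative response bias.

c = 0.35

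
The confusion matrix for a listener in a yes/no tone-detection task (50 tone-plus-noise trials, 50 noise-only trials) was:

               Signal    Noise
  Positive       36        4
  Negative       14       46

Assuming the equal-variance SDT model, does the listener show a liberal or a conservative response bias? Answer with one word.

conservative

z(H) = 0.583, z(FA) = -1.405
c = −½·(z(H) + z(FA)) = 0.411
c > 0 → conservative criterion (biased toward responding “no”).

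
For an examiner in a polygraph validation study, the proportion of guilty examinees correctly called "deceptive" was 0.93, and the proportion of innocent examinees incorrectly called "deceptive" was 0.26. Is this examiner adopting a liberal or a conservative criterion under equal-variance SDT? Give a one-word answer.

z(H) = 1.476, z(FA) = -0.643
c = −½·(z(H) + z(FA)) = -0.4165
c < 0 → liberal criterion (biased toward responding “yes”).

liberal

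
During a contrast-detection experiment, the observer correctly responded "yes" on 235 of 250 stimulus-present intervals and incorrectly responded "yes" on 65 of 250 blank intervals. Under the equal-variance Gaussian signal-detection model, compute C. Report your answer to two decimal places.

C = -0.46

H = 235/250 = 0.9400
FA = 65/250 = 0.2600
z(H) = z(0.9400) = 1.5548
z(FA) = z(0.2600) = -0.6433
c = −½·[z(H) + z(FA)] = −0.5 × (1.5548 + (-0.6433)) = -0.45575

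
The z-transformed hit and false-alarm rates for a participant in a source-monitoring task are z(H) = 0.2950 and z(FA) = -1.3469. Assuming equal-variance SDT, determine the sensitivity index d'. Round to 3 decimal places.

d' = 1.642

d' = z(H) − z(FA) = 0.2950 − (-1.3469) = 1.6419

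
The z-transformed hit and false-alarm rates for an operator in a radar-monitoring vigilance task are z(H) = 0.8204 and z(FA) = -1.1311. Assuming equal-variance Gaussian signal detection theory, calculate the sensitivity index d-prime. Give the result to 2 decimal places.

d-prime = 1.95

d' = z(H) − z(FA) = 0.8204 − (-1.1311) = 1.9515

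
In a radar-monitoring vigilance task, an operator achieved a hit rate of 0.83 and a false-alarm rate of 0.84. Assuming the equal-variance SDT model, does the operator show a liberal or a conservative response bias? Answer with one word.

liberal

z(H) = 0.954, z(FA) = 0.994
c = −½·(z(H) + z(FA)) = -0.974
c < 0 → liberal criterion (biased toward responding “yes”).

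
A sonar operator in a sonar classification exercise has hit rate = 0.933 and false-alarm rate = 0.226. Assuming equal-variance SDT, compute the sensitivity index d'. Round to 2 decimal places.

Φ⁻¹(0.933) = 1.499, Φ⁻¹(0.226) = -0.752
d' = z(H) − z(FA) = 1.499 − (-0.752) = 2.251

d' = 2.25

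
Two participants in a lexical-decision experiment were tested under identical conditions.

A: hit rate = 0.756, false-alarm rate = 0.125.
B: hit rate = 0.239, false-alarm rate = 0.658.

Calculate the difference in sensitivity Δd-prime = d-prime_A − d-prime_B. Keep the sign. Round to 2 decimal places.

A: z(0.756) = 0.693, z(0.125) = -1.150, d' = 1.843
B: z(0.239) = -0.710, z(0.658) = 0.407, d' = -1.117
Δd' = d'_A − d'_B = 1.843 − (-1.117) = 2.960
A has the higher sensitivity.

Δd-prime = 2.96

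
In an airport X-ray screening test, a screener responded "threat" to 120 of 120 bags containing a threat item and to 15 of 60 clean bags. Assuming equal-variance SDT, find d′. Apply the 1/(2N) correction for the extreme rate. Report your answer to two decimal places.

The hit rate is 120/120 = 1, so apply the 1/(2N) correction: H → 1 − 1/(2·120) = 0.99583.
z(H) = z(0.99583) = 2.638
z(FA) = z(0.25000) = -0.674
d' = 2.638 − (-0.674) = 3.312

d′ = 3.31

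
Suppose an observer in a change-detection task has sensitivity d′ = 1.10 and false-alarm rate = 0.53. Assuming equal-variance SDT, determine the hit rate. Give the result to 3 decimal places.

z(false-alarm rate) = z(0.53) = 0.0753
z(H) = z(FA) + d' = 0.0753 + 1.10 = 1.1753
hit rate = Φ(1.1753) = 0.8801

hit rate = 0.880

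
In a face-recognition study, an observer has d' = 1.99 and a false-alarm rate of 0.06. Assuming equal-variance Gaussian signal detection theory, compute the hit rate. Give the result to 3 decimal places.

z(false-alarm rate) = z(0.06) = -1.5548
z(H) = z(FA) + d' = -1.5548 + 1.99 = 0.4352
hit rate = Φ(0.4352) = 0.6683

hit rate = 0.668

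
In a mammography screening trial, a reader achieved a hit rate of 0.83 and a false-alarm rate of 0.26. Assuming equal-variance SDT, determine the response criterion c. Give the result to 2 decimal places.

c = -0.16

z(0.83) = 0.954, z(0.26) = -0.643
c = −½·[z(H) + z(FA)] = −0.5 × (0.954 + (-0.643)) = -0.1555
c < 0: the reader has a liberal response bias.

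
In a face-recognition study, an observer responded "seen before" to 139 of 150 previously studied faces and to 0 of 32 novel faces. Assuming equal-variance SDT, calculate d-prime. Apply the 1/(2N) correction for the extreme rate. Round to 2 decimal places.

The false-alarm rate is 0/32 = 0, so apply the 1/(2N) correction: FA → 1/(2·32) = 0.01562.
z(H) = z(0.92667) = 1.451
z(FA) = z(0.01562) = -2.154
d' = 1.451 − (-2.154) = 3.605

d-prime = 3.61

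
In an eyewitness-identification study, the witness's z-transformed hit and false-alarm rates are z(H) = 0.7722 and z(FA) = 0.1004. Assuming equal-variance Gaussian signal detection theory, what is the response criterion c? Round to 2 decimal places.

c = -0.44

c = −½·[z(H) + z(FA)] = −½·(0.7722 + 0.1004) = -0.4363
c < 0: the witness has a liberal response bias.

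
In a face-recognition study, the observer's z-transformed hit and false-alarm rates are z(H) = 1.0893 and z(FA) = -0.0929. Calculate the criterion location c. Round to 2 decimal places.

c = −½·[z(H) + z(FA)] = −½·(1.0893 + (-0.0929)) = -0.4982

c = -0.50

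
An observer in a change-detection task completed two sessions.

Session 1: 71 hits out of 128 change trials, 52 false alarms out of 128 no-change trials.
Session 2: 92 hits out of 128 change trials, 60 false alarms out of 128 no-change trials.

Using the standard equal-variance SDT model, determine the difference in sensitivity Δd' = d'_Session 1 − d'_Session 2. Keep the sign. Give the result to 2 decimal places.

Δd' = -0.28

Session 1: z(0.5547) = 0.138, z(0.4062) = -0.237, d' = 0.375
Session 2: z(0.7188) = 0.579, z(0.4688) = -0.078, d' = 0.657
Δd' = d'_Session 1 − d'_Session 2 = 0.375 − 0.657 = -0.282
Session 2 has the higher sensitivity.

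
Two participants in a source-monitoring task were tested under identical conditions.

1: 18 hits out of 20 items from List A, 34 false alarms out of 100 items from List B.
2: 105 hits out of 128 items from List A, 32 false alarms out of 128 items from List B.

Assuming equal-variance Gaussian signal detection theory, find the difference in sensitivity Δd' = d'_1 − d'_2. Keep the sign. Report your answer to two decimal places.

Δd' = 0.10

1: z(0.9000) = 1.282, z(0.3400) = -0.412, d' = 1.694
2: z(0.8203) = 0.917, z(0.2500) = -0.674, d' = 1.591
Δd' = d'_1 − d'_2 = 1.694 − 1.591 = 0.103
1 has the higher sensitivity.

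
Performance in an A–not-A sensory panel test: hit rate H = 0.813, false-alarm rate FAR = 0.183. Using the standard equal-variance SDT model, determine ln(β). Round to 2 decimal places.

ln β = 0.01

z(H) = z(0.813) = 0.889
z(FA) = z(0.183) = -0.904
ln β = −½·[z(H)² − z(FA)²] = −0.5 × (0.790 − 0.817) = 0.0135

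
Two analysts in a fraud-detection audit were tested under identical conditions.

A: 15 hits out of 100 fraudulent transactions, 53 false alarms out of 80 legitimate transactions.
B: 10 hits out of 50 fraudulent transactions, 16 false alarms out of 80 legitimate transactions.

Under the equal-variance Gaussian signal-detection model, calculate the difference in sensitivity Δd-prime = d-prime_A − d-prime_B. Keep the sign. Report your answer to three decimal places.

Δd-prime = -1.456

A: z(0.1500) = -1.0364, z(0.6625) = 0.4193, d' = -1.4557
B: z(0.2000) = -0.8416, z(0.2000) = -0.8416, d' = 0.0000
Δd' = d'_A − d'_B = -1.4557 − 0.0000 = -1.4557
B has the higher sensitivity.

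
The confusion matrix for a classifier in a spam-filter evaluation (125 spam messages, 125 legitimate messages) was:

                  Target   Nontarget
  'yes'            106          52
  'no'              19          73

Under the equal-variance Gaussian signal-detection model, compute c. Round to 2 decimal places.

H = 106/125 = 0.8480
FA = 52/125 = 0.4160
z(H) = z(0.8480) = 1.028
z(FA) = z(0.4160) = -0.212
c = −½·[z(H) + z(FA)] = −0.5 × (1.028 + (-0.212)) = -0.408

c = -0.41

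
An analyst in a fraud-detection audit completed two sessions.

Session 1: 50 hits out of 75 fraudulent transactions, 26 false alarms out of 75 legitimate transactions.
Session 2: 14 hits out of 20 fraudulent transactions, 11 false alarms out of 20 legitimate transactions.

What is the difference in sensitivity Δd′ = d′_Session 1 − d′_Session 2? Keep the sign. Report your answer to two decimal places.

Δd′ = 0.43

Session 1: z(0.6667) = 0.431, z(0.3467) = -0.394, d' = 0.825
Session 2: z(0.7000) = 0.524, z(0.5500) = 0.126, d' = 0.398
Δd' = d'_Session 1 − d'_Session 2 = 0.825 − 0.398 = 0.427
Session 1 has the higher sensitivity.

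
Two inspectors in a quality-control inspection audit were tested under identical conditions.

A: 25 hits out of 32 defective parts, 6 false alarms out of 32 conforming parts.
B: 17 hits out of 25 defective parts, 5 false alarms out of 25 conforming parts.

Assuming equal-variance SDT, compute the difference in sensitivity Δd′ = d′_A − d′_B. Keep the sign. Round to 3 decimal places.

Δd′ = 0.354

A: z(0.7812) = 0.7763, z(0.1875) = -0.8871, d' = 1.6634
B: z(0.6800) = 0.4677, z(0.2000) = -0.8416, d' = 1.3093
Δd' = d'_A − d'_B = 1.6634 − 1.3093 = 0.3541
A has the higher sensitivity.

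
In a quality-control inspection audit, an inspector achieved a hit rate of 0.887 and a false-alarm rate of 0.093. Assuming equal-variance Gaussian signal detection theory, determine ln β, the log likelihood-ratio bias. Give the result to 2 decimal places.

z(H) = z(0.887) = 1.211
z(FA) = z(0.093) = -1.323
ln β = −½·[z(H)² − z(FA)²] = −0.5 × (1.467 − 1.750) = 0.1415

ln β = 0.14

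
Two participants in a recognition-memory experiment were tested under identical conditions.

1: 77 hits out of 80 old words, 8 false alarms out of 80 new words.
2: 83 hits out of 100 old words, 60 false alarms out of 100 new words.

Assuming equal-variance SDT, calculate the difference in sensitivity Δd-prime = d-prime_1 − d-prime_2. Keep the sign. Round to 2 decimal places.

Δd-prime = 2.36

1: z(0.9625) = 1.780, z(0.1000) = -1.282, d' = 3.062
2: z(0.8300) = 0.954, z(0.6000) = 0.253, d' = 0.701
Δd' = d'_1 − d'_2 = 3.062 − 0.701 = 2.361
1 has the higher sensitivity.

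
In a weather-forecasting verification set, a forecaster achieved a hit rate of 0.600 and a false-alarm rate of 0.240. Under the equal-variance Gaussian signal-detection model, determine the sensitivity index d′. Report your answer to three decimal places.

z(H) = 0.2533
z(FA) = -0.7063
d' = z(H) − z(FA) = 0.2533 − (-0.7063) = 0.9596

d′ = 0.960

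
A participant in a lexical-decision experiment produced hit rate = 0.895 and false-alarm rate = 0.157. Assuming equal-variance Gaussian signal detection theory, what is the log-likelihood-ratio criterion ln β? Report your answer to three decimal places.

Φ⁻¹(H) = Φ⁻¹(0.895) = 1.2536
Φ⁻¹(FA) = Φ⁻¹(0.157) = -1.0069
ln β = −½·[z(H)² − z(FA)²] = −0.5 × (1.5715 − 1.0138) = -0.27885

ln β = -0.279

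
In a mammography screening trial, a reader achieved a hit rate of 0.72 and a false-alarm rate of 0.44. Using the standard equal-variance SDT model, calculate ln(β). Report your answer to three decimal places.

ln β = -0.158

Φ⁻¹(0.72) = 0.5828, Φ⁻¹(0.44) = -0.1510
ln β = −½·[z(H)² − z(FA)²] = −0.5 × (0.3397 − 0.0228) = -0.15845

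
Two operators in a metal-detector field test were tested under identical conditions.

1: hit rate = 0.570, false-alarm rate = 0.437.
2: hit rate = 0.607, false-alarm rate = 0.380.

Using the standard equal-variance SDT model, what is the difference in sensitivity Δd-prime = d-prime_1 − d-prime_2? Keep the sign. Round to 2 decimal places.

1: z(0.570) = 0.176, z(0.437) = -0.159, d' = 0.335
2: z(0.607) = 0.272, z(0.380) = -0.305, d' = 0.577
Δd' = d'_1 − d'_2 = 0.335 − 0.577 = -0.242
2 has the higher sensitivity.

Δd-prime = -0.24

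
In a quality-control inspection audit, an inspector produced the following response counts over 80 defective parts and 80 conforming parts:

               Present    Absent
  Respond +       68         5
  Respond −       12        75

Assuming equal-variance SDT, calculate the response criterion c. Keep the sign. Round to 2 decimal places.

H = 68/80 = 0.8500
FA = 5/80 = 0.0625
z(0.8500) = 1.0364, z(0.0625) = -1.5341
c = −½·[z(H) + z(FA)] = −0.5 × (1.0364 + (-1.5341)) = 0.24885
c > 0: the inspector has a conservative response bias.

c = 0.25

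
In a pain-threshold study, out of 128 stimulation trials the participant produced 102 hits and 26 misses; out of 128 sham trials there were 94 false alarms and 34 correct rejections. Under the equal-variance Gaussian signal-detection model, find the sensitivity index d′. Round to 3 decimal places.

d′ = 0.204

H = 102/128 = 0.7969
FA = 94/128 = 0.7344
z(0.7969) = 0.8306, z(0.7344) = 0.6262
d' = z(H) − z(FA) = 0.8306 − 0.6262 = 0.2044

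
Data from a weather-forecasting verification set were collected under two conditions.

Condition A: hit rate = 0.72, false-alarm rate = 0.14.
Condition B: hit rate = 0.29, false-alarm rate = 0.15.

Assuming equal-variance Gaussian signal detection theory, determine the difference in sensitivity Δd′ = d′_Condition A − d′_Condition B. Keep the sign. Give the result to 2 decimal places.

Condition A: z(0.72) = 0.583, z(0.14) = -1.080, d' = 1.663
Condition B: z(0.29) = -0.553, z(0.15) = -1.036, d' = 0.483
Δd' = d'_Condition A − d'_Condition B = 1.663 − 0.483 = 1.180
Condition A has the higher sensitivity.

Δd′ = 1.18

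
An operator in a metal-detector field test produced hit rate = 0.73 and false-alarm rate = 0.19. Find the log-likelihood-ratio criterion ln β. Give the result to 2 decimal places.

ln β = 0.20

z(0.73) = 0.613, z(0.19) = -0.878
ln β = −½·[z(H)² − z(FA)²] = −0.5 × (0.376 − 0.771) = 0.1975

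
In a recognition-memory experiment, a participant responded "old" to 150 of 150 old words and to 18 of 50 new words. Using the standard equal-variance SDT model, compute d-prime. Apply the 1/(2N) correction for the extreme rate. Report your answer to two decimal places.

The hit rate is 150/150 = 1, so apply the 1/(2N) correction: H → 1 − 1/(2·150) = 0.99667.
z(H) = z(0.99667) = 2.713
z(FA) = z(0.36000) = -0.358
d' = 2.713 − (-0.358) = 3.071

d-prime = 3.07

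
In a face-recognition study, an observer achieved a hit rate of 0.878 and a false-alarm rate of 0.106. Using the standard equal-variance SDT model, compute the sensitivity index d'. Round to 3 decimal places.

z(H) = z(0.878) = 1.1650
z(FA) = z(0.106) = -1.2481
d' = z(H) − z(FA) = 1.1650 − (-1.2481) = 2.4131

d' = 2.413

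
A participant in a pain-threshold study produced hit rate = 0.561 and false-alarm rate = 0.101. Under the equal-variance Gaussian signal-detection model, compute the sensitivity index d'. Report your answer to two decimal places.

d' = 1.43

Φ⁻¹(0.561) = 0.1535, Φ⁻¹(0.101) = -1.2759
d' = z(H) − z(FA) = 0.1535 − (-1.2759) = 1.4294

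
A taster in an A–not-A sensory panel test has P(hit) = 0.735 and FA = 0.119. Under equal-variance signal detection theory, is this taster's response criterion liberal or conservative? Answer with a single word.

z(H) = 0.628, z(FA) = -1.180
c = −½·(z(H) + z(FA)) = 0.276
c > 0 → conservative criterion (biased toward responding “no”).

conservative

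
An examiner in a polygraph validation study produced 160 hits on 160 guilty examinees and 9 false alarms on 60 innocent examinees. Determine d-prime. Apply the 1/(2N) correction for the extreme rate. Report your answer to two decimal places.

d-prime = 3.77

The hit rate is 160/160 = 1, so apply the 1/(2N) correction: H → 1 − 1/(2·160) = 0.99687.
z(H) = z(0.99687) = 2.734
z(FA) = z(0.15000) = -1.036
d' = 2.734 − (-1.036) = 3.770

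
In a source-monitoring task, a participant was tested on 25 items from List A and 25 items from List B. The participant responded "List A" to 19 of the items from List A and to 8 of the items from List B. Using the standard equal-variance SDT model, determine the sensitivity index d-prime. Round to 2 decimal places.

d-prime = 1.17

H = 19/25 = 0.7600
FA = 8/25 = 0.3200
Φ⁻¹(H) = Φ⁻¹(0.7600) = 0.706
Φ⁻¹(FA) = Φ⁻¹(0.3200) = -0.468
d' = z(H) − z(FA) = 0.706 − (-0.468) = 1.174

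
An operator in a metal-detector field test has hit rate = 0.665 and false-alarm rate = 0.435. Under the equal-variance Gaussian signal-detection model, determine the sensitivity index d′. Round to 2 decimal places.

d′ = 0.59

Φ⁻¹(H) = 0.4261
Φ⁻¹(FA) = -0.1637
d' = z(H) − z(FA) = 0.4261 − (-0.1637) = 0.5898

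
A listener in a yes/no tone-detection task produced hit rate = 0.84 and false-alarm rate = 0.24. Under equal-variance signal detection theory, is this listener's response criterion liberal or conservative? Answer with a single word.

liberal

z(H) = 0.994, z(FA) = -0.706
c = −½·(z(H) + z(FA)) = -0.144
c < 0 → liberal criterion (biased toward responding “yes”).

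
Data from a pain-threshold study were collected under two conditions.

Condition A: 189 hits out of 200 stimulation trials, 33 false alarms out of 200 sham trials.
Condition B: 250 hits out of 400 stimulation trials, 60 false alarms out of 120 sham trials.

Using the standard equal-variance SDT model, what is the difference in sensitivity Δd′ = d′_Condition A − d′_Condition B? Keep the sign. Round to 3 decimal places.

Δd′ = 2.254

Condition A: z(0.9450) = 1.5982, z(0.1650) = -0.9741, d' = 2.5723
Condition B: z(0.6250) = 0.3186, z(0.5000) = 0.0000, d' = 0.3186
Δd' = d'_Condition A − d'_Condition B = 2.5723 − 0.3186 = 2.2537
Condition A has the higher sensitivity.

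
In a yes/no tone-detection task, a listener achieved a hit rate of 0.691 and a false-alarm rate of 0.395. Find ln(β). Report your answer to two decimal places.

ln β = -0.09

z(H) = 0.499
z(FA) = -0.266
ln β = −½·[z(H)² − z(FA)²] = −0.5 × (0.249 − 0.071) = -0.089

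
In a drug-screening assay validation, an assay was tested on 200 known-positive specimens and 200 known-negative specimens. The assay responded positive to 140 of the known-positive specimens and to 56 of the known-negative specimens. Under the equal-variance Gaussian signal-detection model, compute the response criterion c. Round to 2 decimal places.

c = 0.03

H = 140/200 = 0.7000
FA = 56/200 = 0.2800
z(H) = 0.5244
z(FA) = -0.5828
c = −½·[z(H) + z(FA)] = −0.5 × (0.5244 + (-0.5828)) = 0.0292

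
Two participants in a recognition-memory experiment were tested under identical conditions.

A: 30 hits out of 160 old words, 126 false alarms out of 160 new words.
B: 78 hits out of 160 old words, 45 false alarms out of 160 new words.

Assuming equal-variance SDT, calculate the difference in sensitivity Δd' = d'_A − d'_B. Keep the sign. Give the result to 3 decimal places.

A: z(0.1875) = -0.8871, z(0.7875) = 0.7978, d' = -1.6849
B: z(0.4875) = -0.0313, z(0.2812) = -0.5793, d' = 0.5480
Δd' = d'_A − d'_B = -1.6849 − 0.5480 = -2.2329
B has the higher sensitivity.

Δd' = -2.233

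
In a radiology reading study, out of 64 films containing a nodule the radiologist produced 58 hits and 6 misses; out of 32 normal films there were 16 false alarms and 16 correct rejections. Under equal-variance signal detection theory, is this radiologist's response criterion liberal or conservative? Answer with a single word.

z(H) = 1.318, z(FA) = 0.000
c = −½·(z(H) + z(FA)) = -0.659
c < 0 → liberal criterion (biased toward responding “yes”).

liberal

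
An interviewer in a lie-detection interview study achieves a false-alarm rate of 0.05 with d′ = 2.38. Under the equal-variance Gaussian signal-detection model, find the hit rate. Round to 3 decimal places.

z(false-alarm rate) = z(0.05) = -1.6449
z(H) = z(FA) + d' = -1.6449 + 2.38 = 0.7351
hit rate = Φ(0.7351) = 0.7689

hit rate = 0.769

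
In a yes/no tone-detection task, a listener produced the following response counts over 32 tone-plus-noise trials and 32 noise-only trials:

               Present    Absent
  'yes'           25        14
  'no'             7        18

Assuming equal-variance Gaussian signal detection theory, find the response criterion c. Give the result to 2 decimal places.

H = 25/32 = 0.7812
FA = 14/32 = 0.4375
Φ⁻¹(H) = 0.776
Φ⁻¹(FA) = -0.157
c = −½·[z(H) + z(FA)] = −0.5 × (0.776 + (-0.157)) = -0.3095
c < 0: the listener has a liberal response bias.

c = -0.31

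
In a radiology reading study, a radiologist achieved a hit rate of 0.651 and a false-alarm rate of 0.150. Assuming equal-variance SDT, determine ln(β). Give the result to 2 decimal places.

ln β = 0.46

z(H) = 0.388
z(FA) = -1.036
ln β = −½·[z(H)² − z(FA)²] = −0.5 × (0.151 − 1.073) = 0.461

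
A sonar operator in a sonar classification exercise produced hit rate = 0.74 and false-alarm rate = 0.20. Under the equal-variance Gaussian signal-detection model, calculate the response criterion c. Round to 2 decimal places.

c = 0.10

z(0.74) = 0.6433, z(0.20) = -0.8416
c = −½·[z(H) + z(FA)] = −0.5 × (0.6433 + (-0.8416)) = 0.09915
c > 0: the sonar operator has a conservative response bias.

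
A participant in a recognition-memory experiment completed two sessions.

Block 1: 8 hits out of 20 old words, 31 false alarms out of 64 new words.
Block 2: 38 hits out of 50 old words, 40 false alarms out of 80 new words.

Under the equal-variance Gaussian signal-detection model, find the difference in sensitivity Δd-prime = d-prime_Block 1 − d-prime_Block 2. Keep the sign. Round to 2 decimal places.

Δd-prime = -0.92

Block 1: z(0.4000) = -0.253, z(0.4844) = -0.039, d' = -0.214
Block 2: z(0.7600) = 0.706, z(0.5000) = 0.000, d' = 0.706
Δd' = d'_Block 1 − d'_Block 2 = -0.214 − 0.706 = -0.920
Block 2 has the higher sensitivity.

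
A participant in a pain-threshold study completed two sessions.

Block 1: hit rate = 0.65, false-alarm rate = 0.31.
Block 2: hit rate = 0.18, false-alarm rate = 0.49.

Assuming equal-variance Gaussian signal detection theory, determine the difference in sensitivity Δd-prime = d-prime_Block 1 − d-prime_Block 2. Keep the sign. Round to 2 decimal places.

Block 1: z(0.65) = 0.385, z(0.31) = -0.496, d' = 0.881
Block 2: z(0.18) = -0.915, z(0.49) = -0.025, d' = -0.890
Δd' = d'_Block 1 − d'_Block 2 = 0.881 − (-0.890) = 1.771
Block 1 has the higher sensitivity.

Δd-prime = 1.77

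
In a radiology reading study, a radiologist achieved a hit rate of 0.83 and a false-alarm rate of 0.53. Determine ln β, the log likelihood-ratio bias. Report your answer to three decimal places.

ln β = -0.452

Φ⁻¹(0.83) = 0.9542, Φ⁻¹(0.53) = 0.0753
ln β = −½·[z(H)² − z(FA)²] = −0.5 × (0.9105 − 0.0057) = -0.4524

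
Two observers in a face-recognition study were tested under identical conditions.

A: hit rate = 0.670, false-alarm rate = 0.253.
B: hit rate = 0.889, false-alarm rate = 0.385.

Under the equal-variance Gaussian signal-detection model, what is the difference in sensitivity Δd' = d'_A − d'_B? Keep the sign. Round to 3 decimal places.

A: z(0.670) = 0.4399, z(0.253) = -0.6651, d' = 1.1050
B: z(0.889) = 1.2212, z(0.385) = -0.2924, d' = 1.5136
Δd' = d'_A − d'_B = 1.1050 − 1.5136 = -0.4086
B has the higher sensitivity.

Δd' = -0.409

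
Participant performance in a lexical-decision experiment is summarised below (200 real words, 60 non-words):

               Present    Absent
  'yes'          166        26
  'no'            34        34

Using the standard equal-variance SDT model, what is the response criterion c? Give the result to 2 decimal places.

H = 166/200 = 0.8300
FA = 26/60 = 0.4333
Φ⁻¹(H) = Φ⁻¹(0.8300) = 0.9542
Φ⁻¹(FA) = Φ⁻¹(0.4333) = -0.1680
c = −½·[z(H) + z(FA)] = −0.5 × (0.9542 + (-0.1680)) = -0.3931
c < 0: the participant has a liberal response bias.

c = -0.39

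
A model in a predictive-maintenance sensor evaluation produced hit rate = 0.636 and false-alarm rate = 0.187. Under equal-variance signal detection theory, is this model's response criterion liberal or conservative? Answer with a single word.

conservative

z(H) = 0.348, z(FA) = -0.889
c = −½·(z(H) + z(FA)) = 0.2705
c > 0 → conservative criterion (biased toward responding “no”).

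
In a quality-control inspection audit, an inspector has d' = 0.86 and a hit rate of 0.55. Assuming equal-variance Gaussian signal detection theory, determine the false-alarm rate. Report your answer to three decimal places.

false-alarm rate = 0.231

z(hit rate) = z(0.55) = 0.1257
z(FA) = z(H) − d' = 0.1257 − 0.86 = -0.7343
false-alarm rate = Φ(-0.7343) = 0.2314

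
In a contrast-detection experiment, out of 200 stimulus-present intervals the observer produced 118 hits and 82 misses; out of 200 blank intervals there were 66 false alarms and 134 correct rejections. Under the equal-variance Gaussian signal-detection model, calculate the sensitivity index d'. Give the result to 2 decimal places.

H = 118/200 = 0.5900
FA = 66/200 = 0.3300
z(H) = z(0.5900) = 0.2275
z(FA) = z(0.3300) = -0.4399
d' = z(H) − z(FA) = 0.2275 − (-0.4399) = 0.6674

d' = 0.67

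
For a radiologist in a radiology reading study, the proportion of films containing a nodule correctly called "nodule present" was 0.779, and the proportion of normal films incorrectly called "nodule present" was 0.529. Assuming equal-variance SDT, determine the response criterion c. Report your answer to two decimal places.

Φ⁻¹(H) = Φ⁻¹(0.779) = 0.769
Φ⁻¹(FA) = Φ⁻¹(0.529) = 0.073
c = −½·[z(H) + z(FA)] = −0.5 × (0.769 + 0.073) = -0.421

c = -0.42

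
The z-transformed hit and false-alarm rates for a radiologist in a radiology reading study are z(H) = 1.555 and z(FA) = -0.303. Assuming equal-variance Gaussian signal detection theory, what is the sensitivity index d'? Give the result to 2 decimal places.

d' = z(H) − z(FA) = 1.555 − (-0.303) = 1.858

d' = 1.86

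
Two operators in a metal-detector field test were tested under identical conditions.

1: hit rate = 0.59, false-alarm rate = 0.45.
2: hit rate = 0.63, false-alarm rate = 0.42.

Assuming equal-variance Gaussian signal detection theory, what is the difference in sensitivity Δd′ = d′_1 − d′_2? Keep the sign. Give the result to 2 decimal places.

Δd′ = -0.18

1: z(0.59) = 0.228, z(0.45) = -0.126, d' = 0.354
2: z(0.63) = 0.332, z(0.42) = -0.202, d' = 0.534
Δd' = d'_1 − d'_2 = 0.354 − 0.534 = -0.180
2 has the higher sensitivity.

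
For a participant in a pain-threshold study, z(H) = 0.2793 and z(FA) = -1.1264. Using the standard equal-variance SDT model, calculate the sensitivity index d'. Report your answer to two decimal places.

d' = z(H) − z(FA) = 0.2793 − (-1.1264) = 1.4057

d' = 1.41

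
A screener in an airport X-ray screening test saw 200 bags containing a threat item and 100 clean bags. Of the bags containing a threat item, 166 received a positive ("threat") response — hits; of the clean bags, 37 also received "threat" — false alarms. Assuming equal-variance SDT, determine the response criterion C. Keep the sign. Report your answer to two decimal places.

C = -0.31

H = 166/200 = 0.8300
FA = 37/100 = 0.3700
z(H) = z(0.8300) = 0.9542
z(FA) = z(0.3700) = -0.3319
c = −½·[z(H) + z(FA)] = −0.5 × (0.9542 + (-0.3319)) = -0.31115
c < 0: the screener has a liberal response bias.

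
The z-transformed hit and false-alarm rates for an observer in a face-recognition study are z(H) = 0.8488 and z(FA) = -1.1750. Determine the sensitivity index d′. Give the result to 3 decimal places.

d' = z(H) − z(FA) = 0.8488 − (-1.1750) = 2.0238

d′ = 2.024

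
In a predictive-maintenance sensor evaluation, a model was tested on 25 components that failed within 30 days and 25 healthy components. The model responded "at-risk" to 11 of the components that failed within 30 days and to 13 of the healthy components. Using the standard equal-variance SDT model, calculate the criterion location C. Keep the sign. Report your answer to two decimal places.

H = 11/25 = 0.4400
FA = 13/25 = 0.5200
z(H) = z(0.4400) = -0.1510
z(FA) = z(0.5200) = 0.0502
c = −½·[z(H) + z(FA)] = −0.5 × (-0.1510 + 0.0502) = 0.0504
c > 0: the model has a conservative response bias.

C = 0.05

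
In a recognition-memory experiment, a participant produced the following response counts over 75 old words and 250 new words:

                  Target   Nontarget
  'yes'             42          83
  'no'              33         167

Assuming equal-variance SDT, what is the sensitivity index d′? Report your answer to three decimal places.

H = 42/75 = 0.5600
FA = 83/250 = 0.3320
Φ⁻¹(H) = Φ⁻¹(0.5600) = 0.1510
Φ⁻¹(FA) = Φ⁻¹(0.3320) = -0.4344
d' = z(H) − z(FA) = 0.1510 − (-0.4344) = 0.5854

d′ = 0.585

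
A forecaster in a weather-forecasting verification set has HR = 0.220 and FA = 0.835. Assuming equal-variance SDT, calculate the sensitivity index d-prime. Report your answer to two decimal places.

d-prime = -1.75

z(H) = z(0.220) = -0.7722
z(FA) = z(0.835) = 0.9741
d' = z(H) − z(FA) = -0.7722 − 0.9741 = -1.7463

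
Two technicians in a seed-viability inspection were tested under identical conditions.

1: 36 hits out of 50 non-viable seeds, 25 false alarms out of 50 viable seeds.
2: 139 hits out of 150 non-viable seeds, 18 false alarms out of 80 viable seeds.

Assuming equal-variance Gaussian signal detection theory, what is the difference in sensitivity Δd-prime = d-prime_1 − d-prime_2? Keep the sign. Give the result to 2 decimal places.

Δd-prime = -1.62

1: z(0.7200) = 0.583, z(0.5000) = 0.000, d' = 0.583
2: z(0.9267) = 1.452, z(0.2250) = -0.755, d' = 2.207
Δd' = d'_1 − d'_2 = 0.583 − 2.207 = -1.624
2 has the higher sensitivity.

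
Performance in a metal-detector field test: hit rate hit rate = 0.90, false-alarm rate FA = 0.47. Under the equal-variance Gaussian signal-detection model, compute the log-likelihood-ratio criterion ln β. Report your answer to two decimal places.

z(H) = z(0.90) = 1.282
z(FA) = z(0.47) = -0.075
ln β = −½·[z(H)² − z(FA)²] = −0.5 × (1.644 − 0.006) = -0.819

ln β = -0.82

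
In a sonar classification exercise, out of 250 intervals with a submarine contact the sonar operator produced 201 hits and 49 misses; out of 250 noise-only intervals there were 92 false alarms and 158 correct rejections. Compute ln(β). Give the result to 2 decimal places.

ln β = -0.31

H = 201/250 = 0.8040
FA = 92/250 = 0.3680
z(0.8040) = 0.856, z(0.3680) = -0.337
ln β = −½·[z(H)² − z(FA)²] = −0.5 × (0.733 − 0.114) = -0.3095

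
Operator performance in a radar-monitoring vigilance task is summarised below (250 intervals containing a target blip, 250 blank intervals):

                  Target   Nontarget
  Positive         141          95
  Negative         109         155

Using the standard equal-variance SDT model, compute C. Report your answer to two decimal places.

H = 141/250 = 0.5640
FA = 95/250 = 0.3800
z(H) = 0.1611
z(FA) = -0.3055
c = −½·[z(H) + z(FA)] = −0.5 × (0.1611 + (-0.3055)) = 0.0722

C = 0.07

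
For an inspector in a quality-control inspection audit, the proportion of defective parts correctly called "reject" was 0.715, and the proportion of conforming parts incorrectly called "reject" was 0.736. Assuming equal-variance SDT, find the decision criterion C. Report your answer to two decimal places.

z(H) = 0.568
z(FA) = 0.631
c = −½·[z(H) + z(FA)] = −0.5 × (0.568 + 0.631) = -0.5995

C = -0.60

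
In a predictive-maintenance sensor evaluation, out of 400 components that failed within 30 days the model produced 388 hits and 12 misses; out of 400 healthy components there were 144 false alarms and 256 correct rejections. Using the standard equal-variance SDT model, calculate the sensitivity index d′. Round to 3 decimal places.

d′ = 2.239

H = 388/400 = 0.9700
FA = 144/400 = 0.3600
Φ⁻¹(H) = Φ⁻¹(0.9700) = 1.8808
Φ⁻¹(FA) = Φ⁻¹(0.3600) = -0.3585
d' = z(H) − z(FA) = 1.8808 − (-0.3585) = 2.2393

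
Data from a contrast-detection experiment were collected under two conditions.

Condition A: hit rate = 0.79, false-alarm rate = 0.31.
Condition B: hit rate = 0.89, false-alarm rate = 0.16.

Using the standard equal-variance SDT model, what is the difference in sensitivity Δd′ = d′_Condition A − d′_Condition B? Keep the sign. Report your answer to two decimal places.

Δd′ = -0.92

Condition A: z(0.79) = 0.806, z(0.31) = -0.496, d' = 1.302
Condition B: z(0.89) = 1.227, z(0.16) = -0.994, d' = 2.221
Δd' = d'_Condition A − d'_Condition B = 1.302 − 2.221 = -0.919
Condition B has the higher sensitivity.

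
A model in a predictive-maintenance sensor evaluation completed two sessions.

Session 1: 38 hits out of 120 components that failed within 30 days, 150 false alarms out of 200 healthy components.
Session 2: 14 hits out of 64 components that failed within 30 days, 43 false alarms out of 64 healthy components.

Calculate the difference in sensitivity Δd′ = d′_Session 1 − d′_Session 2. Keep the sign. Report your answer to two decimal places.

Δd′ = 0.07

Session 1: z(0.3167) = -0.477, z(0.7500) = 0.674, d' = -1.151
Session 2: z(0.2188) = -0.776, z(0.6719) = 0.445, d' = -1.221
Δd' = d'_Session 1 − d'_Session 2 = -1.151 − (-1.221) = 0.070
Session 1 has the higher sensitivity.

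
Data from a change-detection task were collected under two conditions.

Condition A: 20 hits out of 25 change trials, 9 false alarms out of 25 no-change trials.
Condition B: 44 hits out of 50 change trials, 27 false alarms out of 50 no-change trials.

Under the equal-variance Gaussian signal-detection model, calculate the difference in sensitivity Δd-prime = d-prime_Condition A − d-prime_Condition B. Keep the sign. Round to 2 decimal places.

Condition A: z(0.8000) = 0.842, z(0.3600) = -0.358, d' = 1.200
Condition B: z(0.8800) = 1.175, z(0.5400) = 0.100, d' = 1.075
Δd' = d'_Condition A − d'_Condition B = 1.200 − 1.075 = 0.125
Condition A has the higher sensitivity.

Δd-prime = 0.13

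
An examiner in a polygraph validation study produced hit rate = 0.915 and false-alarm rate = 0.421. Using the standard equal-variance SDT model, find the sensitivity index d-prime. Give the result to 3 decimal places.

d-prime = 1.572

z(H) = z(0.915) = 1.3722
z(FA) = z(0.421) = -0.1993
d' = z(H) − z(FA) = 1.3722 − (-0.1993) = 1.5715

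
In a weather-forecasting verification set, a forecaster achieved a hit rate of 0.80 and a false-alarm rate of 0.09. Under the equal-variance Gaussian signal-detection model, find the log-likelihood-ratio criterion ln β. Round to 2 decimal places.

ln β = 0.54

z(0.80) = 0.842, z(0.09) = -1.341
ln β = −½·[z(H)² − z(FA)²] = −0.5 × (0.709 − 1.798) = 0.5445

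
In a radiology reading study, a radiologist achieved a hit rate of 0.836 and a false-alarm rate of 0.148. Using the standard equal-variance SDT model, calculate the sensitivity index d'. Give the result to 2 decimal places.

z(H) = z(0.836) = 0.978
z(FA) = z(0.148) = -1.045
d' = z(H) − z(FA) = 0.978 − (-1.045) = 2.023

d' = 2.02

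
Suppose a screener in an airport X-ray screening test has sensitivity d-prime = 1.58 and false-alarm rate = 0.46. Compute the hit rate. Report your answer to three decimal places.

z(false-alarm rate) = z(0.46) = -0.1004
z(H) = z(FA) + d' = -0.1004 + 1.58 = 1.4796
hit rate = Φ(1.4796) = 0.9305

hit rate = 0.931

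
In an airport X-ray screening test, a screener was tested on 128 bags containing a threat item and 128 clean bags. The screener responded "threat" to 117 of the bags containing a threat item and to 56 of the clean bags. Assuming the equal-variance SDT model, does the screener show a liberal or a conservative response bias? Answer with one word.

liberal

z(H) = 1.366, z(FA) = -0.157
c = −½·(z(H) + z(FA)) = -0.6045
c < 0 → liberal criterion (biased toward responding “yes”).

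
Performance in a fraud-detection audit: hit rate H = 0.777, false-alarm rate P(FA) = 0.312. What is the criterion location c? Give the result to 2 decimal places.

z(0.777) = 0.762, z(0.312) = -0.490
c = −½·[z(H) + z(FA)] = −0.5 × (0.762 + (-0.490)) = -0.136
c < 0: the analyst has a liberal response bias.

c = -0.14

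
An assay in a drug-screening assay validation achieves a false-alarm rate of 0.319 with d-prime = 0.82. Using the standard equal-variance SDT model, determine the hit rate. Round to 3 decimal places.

hit rate = 0.637

z(false-alarm rate) = z(0.319) = -0.4705
z(H) = z(FA) + d' = -0.4705 + 0.82 = 0.3495
hit rate = Φ(0.3495) = 0.6366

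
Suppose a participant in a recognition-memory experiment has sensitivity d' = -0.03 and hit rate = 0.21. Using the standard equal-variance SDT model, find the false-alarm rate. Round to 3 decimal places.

false-alarm rate = 0.219

z(hit rate) = z(0.21) = -0.8064
z(FA) = z(H) − d' = -0.8064 − (-0.03) = -0.7764
false-alarm rate = Φ(-0.7764) = 0.2188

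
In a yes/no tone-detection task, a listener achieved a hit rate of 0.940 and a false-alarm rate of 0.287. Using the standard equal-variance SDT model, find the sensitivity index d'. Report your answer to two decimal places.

d' = 2.12

z(H) = z(0.940) = 1.5548
z(FA) = z(0.287) = -0.5622
d' = z(H) − z(FA) = 1.5548 − (-0.5622) = 2.1170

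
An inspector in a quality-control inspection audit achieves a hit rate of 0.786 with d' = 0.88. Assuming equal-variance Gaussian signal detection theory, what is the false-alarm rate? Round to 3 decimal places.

false-alarm rate = 0.465

z(hit rate) = z(0.786) = 0.7926
z(FA) = z(H) − d' = 0.7926 − 0.88 = -0.0874
false-alarm rate = Φ(-0.0874) = 0.4652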